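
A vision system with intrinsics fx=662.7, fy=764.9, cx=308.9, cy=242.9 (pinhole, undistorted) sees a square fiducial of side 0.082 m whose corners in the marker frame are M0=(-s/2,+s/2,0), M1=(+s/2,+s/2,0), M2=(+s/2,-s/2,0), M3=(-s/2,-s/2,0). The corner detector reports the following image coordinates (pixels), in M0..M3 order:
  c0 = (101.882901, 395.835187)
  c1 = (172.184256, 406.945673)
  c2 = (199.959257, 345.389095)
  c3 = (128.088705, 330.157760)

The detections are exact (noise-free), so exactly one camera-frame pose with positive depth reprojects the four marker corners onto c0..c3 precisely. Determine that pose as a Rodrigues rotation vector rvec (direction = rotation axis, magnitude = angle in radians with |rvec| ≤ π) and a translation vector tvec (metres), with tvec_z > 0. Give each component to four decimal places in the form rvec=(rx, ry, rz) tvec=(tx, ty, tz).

Intrinsics K: fx=662.7, fy=764.9, cx=308.9, cy=242.9
Marker side s = 0.082 m; corners in marker frame (Z=0):
  M0 = (-0.0410, +0.0410, 0)
  M1 = (+0.0410, +0.0410, 0)
  M2 = (+0.0410, -0.0410, 0)
  M3 = (-0.0410, -0.0410, 0)
Detected image corners:
  c0 = (101.882901, 395.835187) px
  c1 = (172.184256, 406.945673) px
  c2 = (199.959257, 345.389095) px
  c3 = (128.088705, 330.157760) px
Planar DLT: solve 8×8 A·h = b for H (H[2,2]=1):
  H  [+969.16081 -249.99053 +151.22879]
  H  [+411.65413 +970.12881 +370.45387]
  H  [+0.68071 +0.52766 +1.00000]
B = K⁻¹H; ‖b₁‖=1.370556, ‖b₂‖=1.370556; λ = 2/(‖b₁‖+‖b₂‖) = 0.729631, sign → tz>0 ⇒ λ=+0.729631
r₁ = λ·B[:,0] = (+0.83554,+0.23495,+0.49666); r₂ = λ·B[:,1] = (-0.45469,+0.80314,+0.38500)
r₃ = r₁×r₂ = (-0.30843,-0.54751,+0.77788); SVD([r₁ r₂ r₃]) → R = UVᵀ:
  R  [+0.83554 -0.45469 -0.30843]
  R  [+0.23495 +0.80314 -0.54751]
  R  [+0.49666 +0.38500 +0.77788]
t = (-0.17360, +0.12167, +0.72963) m
tr R = 2.416558; θ = arccos((tr R − 1)/2) = 0.783739 rad = 44.905°
axis k = ((R−Rᵀ)₃₂, (R−Rᵀ)₁₃, (R−Rᵀ)₂₁) / (2 sinθ) = (+0.660477, -0.570238, +0.488466)
rvec = θ·k = (+0.517642, -0.446918, +0.382830)

rvec=(0.5176, -0.4469, 0.3828) tvec=(-0.1736, 0.1217, 0.7296)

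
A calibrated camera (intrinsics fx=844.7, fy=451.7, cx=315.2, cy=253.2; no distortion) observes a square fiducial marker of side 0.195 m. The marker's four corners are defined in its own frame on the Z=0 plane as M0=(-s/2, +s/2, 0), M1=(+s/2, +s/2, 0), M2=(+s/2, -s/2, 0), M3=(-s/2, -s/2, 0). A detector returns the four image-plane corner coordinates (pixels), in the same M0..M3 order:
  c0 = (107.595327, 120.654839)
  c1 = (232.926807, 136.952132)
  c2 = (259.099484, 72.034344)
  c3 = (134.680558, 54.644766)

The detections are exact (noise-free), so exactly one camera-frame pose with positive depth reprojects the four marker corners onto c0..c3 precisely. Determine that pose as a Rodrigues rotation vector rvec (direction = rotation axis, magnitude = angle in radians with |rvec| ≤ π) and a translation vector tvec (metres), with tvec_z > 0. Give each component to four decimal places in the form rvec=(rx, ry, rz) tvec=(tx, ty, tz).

Intrinsics K: fx=844.7, fy=451.7, cx=315.2, cy=253.2
Marker side s = 0.195 m; corners in marker frame (Z=0):
  M0 = (-0.0975, +0.0975, 0)
  M1 = (+0.0975, +0.0975, 0)
  M2 = (+0.0975, -0.0975, 0)
  M3 = (-0.0975, -0.0975, 0)
Detected image corners:
  c0 = (107.595327, 120.654839) px
  c1 = (232.926807, 136.952132) px
  c2 = (259.099484, 72.034344) px
  c3 = (134.680558, 54.644766) px
Planar DLT: solve 8×8 A·h = b for H (H[2,2]=1):
  H  [+656.95026 -139.88454 +184.14866]
  H  [+95.05258 +333.93653 +96.08746]
  H  [+0.09026 -0.01823 +1.00000]
B = K⁻¹H; ‖b₁‖=0.766362, ‖b₂‖=0.766362; λ = 2/(‖b₁‖+‖b₂‖) = 1.304867, sign → tz>0 ⇒ λ=+1.304867
r₁ = λ·B[:,0] = (+0.97089,+0.20857,+0.11777); r₂ = λ·B[:,1] = (-0.20721,+0.97801,-0.02379)
r₃ = r₁×r₂ = (-0.12014,-0.00131,+0.99276); SVD([r₁ r₂ r₃]) → R = UVᵀ:
  R  [+0.97089 -0.20721 -0.12014]
  R  [+0.20857 +0.97801 -0.00131]
  R  [+0.11777 -0.02379 +0.99276]
t = (-0.20244, -0.45387, +1.30487) m
tr R = 2.941653; θ = arccos((tr R − 1)/2) = 0.242143 rad = 13.874°
axis k = ((R−Rᵀ)₃₂, (R−Rᵀ)₁₃, (R−Rᵀ)₂₁) / (2 sinθ) = (-0.046868, -0.496103, +0.866998)
rvec = θ·k = (-0.011349, -0.120128, +0.209937)

rvec=(-0.0113, -0.1201, 0.2099) tvec=(-0.2024, -0.4539, 1.3049)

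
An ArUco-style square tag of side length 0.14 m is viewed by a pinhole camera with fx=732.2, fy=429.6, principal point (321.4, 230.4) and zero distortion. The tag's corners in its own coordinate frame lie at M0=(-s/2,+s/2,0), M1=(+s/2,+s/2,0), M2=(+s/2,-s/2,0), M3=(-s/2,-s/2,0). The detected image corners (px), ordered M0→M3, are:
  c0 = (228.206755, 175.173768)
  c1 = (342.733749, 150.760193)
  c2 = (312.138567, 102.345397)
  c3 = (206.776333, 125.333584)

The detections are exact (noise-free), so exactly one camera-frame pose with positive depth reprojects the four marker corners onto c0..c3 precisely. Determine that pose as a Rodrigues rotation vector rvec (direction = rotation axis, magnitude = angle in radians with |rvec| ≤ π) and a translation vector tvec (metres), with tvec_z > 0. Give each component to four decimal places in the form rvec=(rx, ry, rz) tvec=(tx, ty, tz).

rvec=(-0.5162, 0.1507, -0.3133) tvec=(-0.0595, -0.1894, 0.8754)

Intrinsics K: fx=732.2, fy=429.6, cx=321.4, cy=230.4
Marker side s = 0.14 m; corners in marker frame (Z=0):
  M0 = (-0.0700, +0.0700, 0)
  M1 = (+0.0700, +0.0700, 0)
  M2 = (+0.0700, -0.0700, 0)
  M3 = (-0.0700, -0.0700, 0)
Detected image corners:
  c0 = (228.206755, 175.173768) px
  c1 = (342.733749, 150.760193) px
  c2 = (312.138567, 102.345397) px
  c3 = (206.776333, 125.333584) px
Planar DLT: solve 8×8 A·h = b for H (H[2,2]=1):
  H  [+764.42792 +28.04156 +271.66090]
  H  [-179.02454 +270.88047 +137.46823]
  H  [-0.07181 -0.57842 +1.00000]
B = K⁻¹H; ‖b₁‖=1.142356, ‖b₂‖=1.142356; λ = 2/(‖b₁‖+‖b₂‖) = 0.875384, sign → tz>0 ⇒ λ=+0.875384
r₁ = λ·B[:,0] = (+0.94151,-0.33108,-0.06286); r₂ = λ·B[:,1] = (+0.25578,+0.82352,-0.50634)
r₃ = r₁×r₂ = (+0.21941,+0.46065,+0.86004); SVD([r₁ r₂ r₃]) → R = UVᵀ:
  R  [+0.94151 +0.25578 +0.21941]
  R  [-0.33108 +0.82352 +0.46065]
  R  [-0.06286 -0.50634 +0.86004]
t = (-0.05947, -0.18936, +0.87538) m
tr R = 2.625068; θ = arccos((tr R − 1)/2) = 0.622310 rad = 35.656°
axis k = ((R−Rᵀ)₃₂, (R−Rᵀ)₁₃, (R−Rᵀ)₂₁) / (2 sinθ) = (-0.829444, +0.242118, -0.503389)
rvec = θ·k = (-0.516172, +0.150673, -0.313264)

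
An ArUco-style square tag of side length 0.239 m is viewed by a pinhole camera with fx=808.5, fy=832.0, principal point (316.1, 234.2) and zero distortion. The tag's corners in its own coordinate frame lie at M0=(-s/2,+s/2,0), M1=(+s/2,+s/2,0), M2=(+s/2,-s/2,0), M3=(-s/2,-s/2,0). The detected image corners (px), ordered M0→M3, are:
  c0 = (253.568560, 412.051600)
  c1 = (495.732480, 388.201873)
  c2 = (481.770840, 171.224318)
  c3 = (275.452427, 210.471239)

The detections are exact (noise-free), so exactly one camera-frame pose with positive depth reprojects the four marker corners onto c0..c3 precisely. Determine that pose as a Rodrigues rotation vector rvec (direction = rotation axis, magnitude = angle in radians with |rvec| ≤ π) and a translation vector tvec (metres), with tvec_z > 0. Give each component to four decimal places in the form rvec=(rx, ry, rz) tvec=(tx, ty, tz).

Intrinsics K: fx=808.5, fy=832.0, cx=316.1, cy=234.2
Marker side s = 0.239 m; corners in marker frame (Z=0):
  M0 = (-0.1195, +0.1195, 0)
  M1 = (+0.1195, +0.1195, 0)
  M2 = (+0.1195, -0.1195, 0)
  M3 = (-0.1195, -0.1195, 0)
Detected image corners:
  c0 = (253.568560, 412.051600) px
  c1 = (495.732480, 388.201873) px
  c2 = (481.770840, 171.224318) px
  c3 = (275.452427, 210.471239) px
Planar DLT: solve 8×8 A·h = b for H (H[2,2]=1):
  H  [+777.86359 -274.87722 +371.30106]
  H  [-255.68031 +674.29480 +287.80570]
  H  [-0.40975 -0.67608 +1.00000]
B = K⁻¹H; ‖b₁‖=1.210093, ‖b₂‖=1.210093; λ = 2/(‖b₁‖+‖b₂‖) = 0.826383, sign → tz>0 ⇒ λ=+0.826383
r₁ = λ·B[:,0] = (+0.92746,-0.15864,-0.33861); r₂ = λ·B[:,1] = (-0.06252,+0.82701,-0.55870)
r₃ = r₁×r₂ = (+0.36867,+0.53934,+0.75710); SVD([r₁ r₂ r₃]) → R = UVᵀ:
  R  [+0.92746 -0.06252 +0.36867]
  R  [-0.15864 +0.82701 +0.53934]
  R  [-0.33861 -0.55870 +0.75710]
t = (+0.05642, +0.05324, +0.82638) m
tr R = 2.511566; θ = arccos((tr R − 1)/2) = 0.713948 rad = 40.906°
axis k = ((R−Rᵀ)₃₂, (R−Rᵀ)₁₃, (R−Rᵀ)₂₁) / (2 sinθ) = (-0.838424, +0.540054, -0.073391)
rvec = θ·k = (-0.598591, +0.385570, -0.052397)

rvec=(-0.5986, 0.3856, -0.0524) tvec=(0.0564, 0.0532, 0.8264)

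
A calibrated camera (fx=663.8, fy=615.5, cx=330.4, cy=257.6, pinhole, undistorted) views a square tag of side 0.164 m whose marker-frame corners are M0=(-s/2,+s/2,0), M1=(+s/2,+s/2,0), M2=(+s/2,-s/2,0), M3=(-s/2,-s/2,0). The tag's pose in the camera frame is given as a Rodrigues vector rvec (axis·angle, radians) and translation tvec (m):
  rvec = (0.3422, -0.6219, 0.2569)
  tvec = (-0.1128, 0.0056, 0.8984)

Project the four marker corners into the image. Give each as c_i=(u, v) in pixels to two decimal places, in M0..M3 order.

Intrinsics K: fx=663.8, fy=615.5, cx=330.4, cy=257.6
Marker side s = 0.164 m; corners in marker frame (Z=0):
  M0 = (-0.0820, +0.0820, 0)
  M1 = (+0.0820, +0.0820, 0)
  M2 = (+0.0820, -0.0820, 0)
  M3 = (-0.0820, -0.0820, 0)
rvec = (0.3422, -0.6219, 0.2569), |rvec| = θ = 0.75489 rad = 43.252°
Rodrigues: sinθ=0.68521, 1−cosθ=0.27165; R = I + sinθ·[k]× + (1−cosθ)·[k]×²:
    [+0.78417 -0.33464 -0.52259]
    [+0.13174 +0.91272 -0.38677]
    [+0.60640 +0.23445 +0.75981]
t = (-0.1128, 0.0056, 0.8984) m
M0: Pc = R·M0+t = (-0.20454, +0.06964, +0.86790); u = 663.8·(-0.20454)/0.86790 + 330.4 = 173.9592, v = 615.5·(+0.06964)/0.86790 + 257.6 = 306.9877
M1: Pc = R·M1+t = (-0.07594, +0.09125, +0.96735); u = 663.8·(-0.07594)/0.96735 + 330.4 = 278.2909, v = 615.5·(+0.09125)/0.96735 + 257.6 = 315.6570
M2: Pc = R·M2+t = (-0.02106, -0.05844, +0.92890); u = 663.8·(-0.02106)/0.92890 + 330.4 = 315.3518, v = 615.5·(-0.05844)/0.92890 + 257.6 = 218.8768
M3: Pc = R·M3+t = (-0.14966, -0.08005, +0.82945); u = 663.8·(-0.14966)/0.82945 + 330.4 = 210.6273, v = 615.5·(-0.08005)/0.82945 + 257.6 = 198.2018

c0=(173.96, 306.99) c1=(278.29, 315.66) c2=(315.35, 218.88) c3=(210.63, 198.20)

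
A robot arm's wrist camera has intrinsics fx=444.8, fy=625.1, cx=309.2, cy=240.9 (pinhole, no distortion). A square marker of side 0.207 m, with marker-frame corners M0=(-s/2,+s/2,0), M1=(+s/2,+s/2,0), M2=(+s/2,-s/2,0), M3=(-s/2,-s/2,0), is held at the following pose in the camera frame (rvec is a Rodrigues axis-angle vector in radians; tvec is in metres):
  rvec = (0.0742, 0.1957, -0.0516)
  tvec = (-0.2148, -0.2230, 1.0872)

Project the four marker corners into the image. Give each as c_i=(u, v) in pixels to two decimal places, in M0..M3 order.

c0=(185.43, 176.20) c1=(264.74, 168.45) c2=(259.06, 45.89) c3=(178.95, 58.25)

Intrinsics K: fx=444.8, fy=625.1, cx=309.2, cy=240.9
Marker side s = 0.207 m; corners in marker frame (Z=0):
  M0 = (-0.1035, +0.1035, 0)
  M1 = (+0.1035, +0.1035, 0)
  M2 = (+0.1035, -0.1035, 0)
  M3 = (-0.1035, -0.1035, 0)
rvec = (0.0742, 0.1957, -0.0516), |rvec| = θ = 0.21556 rad = 12.351°
Rodrigues: sinθ=0.21390, 1−cosθ=0.02314; R = I + sinθ·[k]× + (1−cosθ)·[k]×²:
    [+0.97960 +0.05843 +0.19228]
    [-0.04397 +0.99593 -0.07866]
    [-0.19609 +0.06860 +0.97818]
t = (-0.2148, -0.2230, 1.0872) m
M0: Pc = R·M0+t = (-0.31014, -0.11537, +1.11460); u = 444.8·(-0.31014)/1.11460 + 309.2 = 185.4327, v = 625.1·(-0.11537)/1.11460 + 240.9 = 176.1967
M1: Pc = R·M1+t = (-0.10736, -0.12447, +1.07400); u = 444.8·(-0.10736)/1.07400 + 309.2 = 264.7352, v = 625.1·(-0.12447)/1.07400 + 240.9 = 168.4539
M2: Pc = R·M2+t = (-0.11946, -0.33063, +1.05980); u = 444.8·(-0.11946)/1.05980 + 309.2 = 259.0629, v = 625.1·(-0.33063)/1.05980 + 240.9 = 45.8861
M3: Pc = R·M3+t = (-0.32224, -0.32153, +1.10040); u = 444.8·(-0.32224)/1.10040 + 309.2 = 178.9462, v = 625.1·(-0.32153)/1.10040 + 240.9 = 58.2501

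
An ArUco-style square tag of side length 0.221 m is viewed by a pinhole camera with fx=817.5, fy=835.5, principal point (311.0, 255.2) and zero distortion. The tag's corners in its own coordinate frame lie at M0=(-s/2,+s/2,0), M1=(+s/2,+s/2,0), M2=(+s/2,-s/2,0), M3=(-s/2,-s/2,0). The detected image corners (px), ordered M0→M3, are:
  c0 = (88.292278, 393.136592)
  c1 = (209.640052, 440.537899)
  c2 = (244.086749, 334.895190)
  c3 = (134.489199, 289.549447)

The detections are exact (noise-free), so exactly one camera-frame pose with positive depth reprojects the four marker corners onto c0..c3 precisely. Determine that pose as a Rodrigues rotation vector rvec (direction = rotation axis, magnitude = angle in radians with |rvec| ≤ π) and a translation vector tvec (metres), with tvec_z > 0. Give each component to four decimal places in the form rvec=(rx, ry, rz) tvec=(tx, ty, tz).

rvec=(-0.6432, -0.2759, 0.3357) tvec=(-0.2518, 0.1881, 1.4674)

Intrinsics K: fx=817.5, fy=835.5, cx=311.0, cy=255.2
Marker side s = 0.221 m; corners in marker frame (Z=0):
  M0 = (-0.1105, +0.1105, 0)
  M1 = (+0.1105, +0.1105, 0)
  M2 = (+0.1105, -0.1105, 0)
  M3 = (-0.1105, -0.1105, 0)
Detected image corners:
  c0 = (88.292278, 393.136592) px
  c1 = (209.640052, 440.537899) px
  c2 = (244.086749, 334.895190) px
  c3 = (134.489199, 289.549447) px
Planar DLT: solve 8×8 A·h = b for H (H[2,2]=1):
  H  [+538.12162 -254.14054 +170.71165]
  H  [+245.97962 +318.27494 +362.32536]
  H  [+0.09975 -0.42561 +1.00000]
B = K⁻¹H; ‖b₁‖=0.681463, ‖b₂‖=0.681463; λ = 2/(‖b₁‖+‖b₂‖) = 1.467431, sign → tz>0 ⇒ λ=+1.467431
r₁ = λ·B[:,0] = (+0.91025,+0.38731,+0.14638); r₂ = λ·B[:,1] = (-0.21859,+0.74977,-0.62455)
r₃ = r₁×r₂ = (-0.35165,+0.53650,+0.76714); SVD([r₁ r₂ r₃]) → R = UVᵀ:
  R  [+0.91025 -0.21859 -0.35165]
  R  [+0.38731 +0.74977 +0.53650]
  R  [+0.14638 -0.62455 +0.76714]
t = (-0.25182, +0.18815, +1.46743) m
tr R = 2.427164; θ = arccos((tr R − 1)/2) = 0.776198 rad = 44.473°
axis k = ((R−Rᵀ)₃₂, (R−Rᵀ)₁₃, (R−Rᵀ)₂₁) / (2 sinθ) = (-0.828647, -0.355448, +0.432437)
rvec = θ·k = (-0.643194, -0.275898, +0.335657)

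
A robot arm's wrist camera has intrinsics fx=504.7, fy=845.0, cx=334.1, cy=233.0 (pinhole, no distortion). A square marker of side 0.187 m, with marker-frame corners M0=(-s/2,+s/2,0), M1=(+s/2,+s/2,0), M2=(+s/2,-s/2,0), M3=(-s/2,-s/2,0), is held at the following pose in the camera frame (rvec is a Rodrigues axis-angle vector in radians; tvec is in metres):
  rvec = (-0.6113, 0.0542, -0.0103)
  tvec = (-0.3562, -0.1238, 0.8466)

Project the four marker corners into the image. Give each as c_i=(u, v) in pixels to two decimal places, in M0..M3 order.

c0=(49.18, 185.50) c1=(165.48, 179.80) c2=(186.35, 41.73) c3=(83.65, 48.11)

Intrinsics K: fx=504.7, fy=845.0, cx=334.1, cy=233.0
Marker side s = 0.187 m; corners in marker frame (Z=0):
  M0 = (-0.0935, +0.0935, 0)
  M1 = (+0.0935, +0.0935, 0)
  M2 = (+0.0935, -0.0935, 0)
  M3 = (-0.0935, -0.0935, 0)
rvec = (-0.6113, 0.0542, -0.0103), |rvec| = θ = 0.61378 rad = 35.167°
Rodrigues: sinθ=0.57597, 1−cosθ=0.18253; R = I + sinθ·[k]× + (1−cosθ)·[k]×²:
    [+0.99853 -0.00639 +0.05391]
    [-0.02572 +0.81890 +0.57336]
    [-0.04781 -0.57390 +0.81753]
t = (-0.3562, -0.1238, 0.8466) m
M0: Pc = R·M0+t = (-0.45016, -0.04483, +0.79741); u = 504.7·(-0.45016)/0.79741 + 334.1 = 49.1834, v = 845.0·(-0.04483)/0.79741 + 233.0 = 185.4962
M1: Pc = R·M1+t = (-0.26344, -0.04964, +0.78847); u = 504.7·(-0.26344)/0.78847 + 334.1 = 165.4750, v = 845.0·(-0.04964)/0.78847 + 233.0 = 179.8034
M2: Pc = R·M2+t = (-0.26224, -0.20277, +0.89579); u = 504.7·(-0.26224)/0.89579 + 334.1 = 186.3501, v = 845.0·(-0.20277)/0.89579 + 233.0 = 41.7253
M3: Pc = R·M3+t = (-0.44896, -0.19796, +0.90473); u = 504.7·(-0.44896)/0.90473 + 334.1 = 83.6468, v = 845.0·(-0.19796)/0.90473 + 233.0 = 48.1072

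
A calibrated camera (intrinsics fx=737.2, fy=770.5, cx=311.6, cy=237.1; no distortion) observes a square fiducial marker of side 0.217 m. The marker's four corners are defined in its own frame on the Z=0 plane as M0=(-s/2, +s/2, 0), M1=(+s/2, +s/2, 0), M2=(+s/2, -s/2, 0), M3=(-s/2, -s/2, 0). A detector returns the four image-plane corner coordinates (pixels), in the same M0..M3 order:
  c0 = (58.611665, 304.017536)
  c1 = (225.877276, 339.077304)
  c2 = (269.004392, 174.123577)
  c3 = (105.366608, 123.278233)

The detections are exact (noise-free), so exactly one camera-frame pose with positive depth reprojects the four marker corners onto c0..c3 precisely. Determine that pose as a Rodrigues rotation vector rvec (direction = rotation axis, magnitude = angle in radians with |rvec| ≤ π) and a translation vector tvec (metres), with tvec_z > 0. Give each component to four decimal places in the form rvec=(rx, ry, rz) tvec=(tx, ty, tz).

rvec=(0.0651, -0.3973, 0.2617) tvec=(-0.1815, -0.0011, 0.9348)

Intrinsics K: fx=737.2, fy=770.5, cx=311.6, cy=237.1
Marker side s = 0.217 m; corners in marker frame (Z=0):
  M0 = (-0.1085, +0.1085, 0)
  M1 = (+0.1085, +0.1085, 0)
  M2 = (+0.1085, -0.1085, 0)
  M3 = (-0.1085, -0.1085, 0)
Detected image corners:
  c0 = (58.611665, 304.017536) px
  c1 = (225.877276, 339.077304) px
  c2 = (269.004392, 174.123577) px
  c3 = (105.366608, 123.278233) px
Planar DLT: solve 8×8 A·h = b for H (H[2,2]=1):
  H  [+831.27493 -204.67473 +168.43450]
  H  [+296.11745 +797.80229 +236.21423]
  H  [+0.41777 +0.01243 +1.00000]
B = K⁻¹H; ‖b₁‖=1.069766, ‖b₂‖=1.069766; λ = 2/(‖b₁‖+‖b₂‖) = 0.934784, sign → tz>0 ⇒ λ=+0.934784
r₁ = λ·B[:,0] = (+0.88900,+0.23908,+0.39053); r₂ = λ·B[:,1] = (-0.26444,+0.96433,+0.01162)
r₃ = r₁×r₂ = (-0.37382,-0.11360,+0.92052); SVD([r₁ r₂ r₃]) → R = UVᵀ:
  R  [+0.88900 -0.26444 -0.37382]
  R  [+0.23908 +0.96433 -0.11360]
  R  [+0.39053 +0.01162 +0.92052]
t = (-0.18154, -0.00107, +0.93478) m
tr R = 2.773853; θ = arccos((tr R − 1)/2) = 0.480148 rad = 27.510°
axis k = ((R−Rᵀ)₃₂, (R−Rᵀ)₁₃, (R−Rᵀ)₂₁) / (2 sinθ) = (+0.135553, -0.827375, +0.545046)
rvec = θ·k = (+0.065085, -0.397262, +0.261703)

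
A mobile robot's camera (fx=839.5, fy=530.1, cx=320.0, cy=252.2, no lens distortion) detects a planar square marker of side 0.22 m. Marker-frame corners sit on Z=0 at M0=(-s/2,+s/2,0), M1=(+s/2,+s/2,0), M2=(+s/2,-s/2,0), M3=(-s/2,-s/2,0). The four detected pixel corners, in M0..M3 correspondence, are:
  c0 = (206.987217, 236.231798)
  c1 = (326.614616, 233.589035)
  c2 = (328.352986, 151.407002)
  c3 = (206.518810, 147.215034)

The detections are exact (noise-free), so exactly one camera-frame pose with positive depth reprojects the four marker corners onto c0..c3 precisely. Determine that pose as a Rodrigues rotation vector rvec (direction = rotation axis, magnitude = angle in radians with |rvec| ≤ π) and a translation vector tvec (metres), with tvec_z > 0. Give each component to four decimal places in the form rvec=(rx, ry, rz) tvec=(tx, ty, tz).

rvec=(0.1175, -0.5231, -0.0185) tvec=(-0.0826, -0.1546, 1.3732)

Intrinsics K: fx=839.5, fy=530.1, cx=320.0, cy=252.2
Marker side s = 0.22 m; corners in marker frame (Z=0):
  M0 = (-0.1100, +0.1100, 0)
  M1 = (+0.1100, +0.1100, 0)
  M2 = (+0.1100, -0.1100, 0)
  M3 = (-0.1100, -0.1100, 0)
Detected image corners:
  c0 = (206.987217, 236.231798) px
  c1 = (326.614616, 233.589035) px
  c2 = (328.352986, 151.407002) px
  c3 = (206.518810, 147.215034) px
Planar DLT: solve 8×8 A·h = b for H (H[2,2]=1):
  H  [+645.47042 +19.61601 +269.52029]
  H  [+72.95153 +404.79662 +192.52627]
  H  [+0.36217 +0.08499 +1.00000]
B = K⁻¹H; ‖b₁‖=0.728222, ‖b₂‖=0.728222; λ = 2/(‖b₁‖+‖b₂‖) = 1.373208, sign → tz>0 ⇒ λ=+1.373208
r₁ = λ·B[:,0] = (+0.86625,-0.04763,+0.49733); r₂ = λ·B[:,1] = (-0.01240,+0.99309,+0.11671)
r₃ = r₁×r₂ = (-0.49945,-0.10726,+0.85968); SVD([r₁ r₂ r₃]) → R = UVᵀ:
  R  [+0.86625 -0.01240 -0.49945]
  R  [-0.04763 +0.99309 -0.10726]
  R  [+0.49733 +0.11671 +0.85968]
t = (-0.08257, -0.15458, +1.37321) m
tr R = 2.719020; θ = arccos((tr R − 1)/2) = 0.536487 rad = 30.738°
axis k = ((R−Rᵀ)₃₂, (R−Rᵀ)₁₃, (R−Rᵀ)₂₁) / (2 sinθ) = (+0.219100, -0.975094, -0.034464)
rvec = θ·k = (+0.117544, -0.523125, -0.018489)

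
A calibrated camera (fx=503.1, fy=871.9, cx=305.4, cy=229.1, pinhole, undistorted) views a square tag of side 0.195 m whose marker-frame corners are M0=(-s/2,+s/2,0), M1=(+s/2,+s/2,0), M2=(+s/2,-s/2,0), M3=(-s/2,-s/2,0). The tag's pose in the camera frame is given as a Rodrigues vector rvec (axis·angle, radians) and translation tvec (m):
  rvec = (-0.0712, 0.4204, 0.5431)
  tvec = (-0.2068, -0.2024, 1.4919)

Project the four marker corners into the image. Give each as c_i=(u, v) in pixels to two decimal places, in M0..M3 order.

c0=(196.50, 134.63) c1=(242.66, 186.29) c2=(277.20, 85.55) c3=(228.99, 38.83)

Intrinsics K: fx=503.1, fy=871.9, cx=305.4, cy=229.1
Marker side s = 0.195 m; corners in marker frame (Z=0):
  M0 = (-0.0975, +0.0975, 0)
  M1 = (+0.0975, +0.0975, 0)
  M2 = (+0.0975, -0.0975, 0)
  M3 = (-0.0975, -0.0975, 0)
rvec = (-0.0712, 0.4204, 0.5431), |rvec| = θ = 0.69048 rad = 39.562°
Rodrigues: sinθ=0.63691, 1−cosθ=0.22906; R = I + sinθ·[k]× + (1−cosθ)·[k]×²:
    [+0.77338 -0.51534 +0.36920]
    [+0.48658 +0.85585 +0.17537]
    [-0.40636 +0.04402 +0.91265]
t = (-0.2068, -0.2024, 1.4919) m
M0: Pc = R·M0+t = (-0.33245, -0.16640, +1.53581); u = 503.1·(-0.33245)/1.53581 + 305.4 = 196.4963, v = 871.9·(-0.16640)/1.53581 + 229.1 = 134.6349
M1: Pc = R·M1+t = (-0.18164, -0.07151, +1.45657); u = 503.1·(-0.18164)/1.45657 + 305.4 = 242.6609, v = 871.9·(-0.07151)/1.45657 + 229.1 = 186.2927
M2: Pc = R·M2+t = (-0.08115, -0.23840, +1.44799); u = 503.1·(-0.08115)/1.44799 + 305.4 = 277.2047, v = 871.9·(-0.23840)/1.44799 + 229.1 = 85.5460
M3: Pc = R·M3+t = (-0.23196, -0.33329, +1.52723); u = 503.1·(-0.23196)/1.52723 + 305.4 = 228.9883, v = 871.9·(-0.33329)/1.52723 + 229.1 = 38.8251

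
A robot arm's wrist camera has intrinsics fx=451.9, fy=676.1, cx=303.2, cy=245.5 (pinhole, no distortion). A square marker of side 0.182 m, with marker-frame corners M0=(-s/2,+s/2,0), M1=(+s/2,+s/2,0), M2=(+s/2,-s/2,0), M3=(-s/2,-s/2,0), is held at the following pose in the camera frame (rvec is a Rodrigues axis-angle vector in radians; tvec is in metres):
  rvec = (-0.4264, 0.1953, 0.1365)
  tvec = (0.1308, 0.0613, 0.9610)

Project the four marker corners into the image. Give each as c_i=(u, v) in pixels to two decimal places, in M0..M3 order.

Intrinsics K: fx=451.9, fy=676.1, cx=303.2, cy=245.5
Marker side s = 0.182 m; corners in marker frame (Z=0):
  M0 = (-0.0910, +0.0910, 0)
  M1 = (+0.0910, +0.0910, 0)
  M2 = (+0.0910, -0.0910, 0)
  M3 = (-0.0910, -0.0910, 0)
rvec = (-0.4264, 0.1953, 0.1365), |rvec| = θ = 0.48846 rad = 27.987°
Rodrigues: sinθ=0.46926, 1−cosθ=0.11694; R = I + sinθ·[k]× + (1−cosθ)·[k]×²:
    [+0.97217 -0.17195 +0.15910]
    [+0.09032 +0.90175 +0.42271]
    [-0.21615 -0.39658 +0.89219]
t = (0.1308, 0.0613, 0.9610) m
M0: Pc = R·M0+t = (+0.02668, +0.13514, +0.94458); u = 451.9·(+0.02668)/0.94458 + 303.2 = 315.9662, v = 676.1·(+0.13514)/0.94458 + 245.5 = 342.2290
M1: Pc = R·M1+t = (+0.20362, +0.15158, +0.90524); u = 451.9·(+0.20362)/0.90524 + 303.2 = 404.8479, v = 676.1·(+0.15158)/0.90524 + 245.5 = 358.7099
M2: Pc = R·M2+t = (+0.23492, -0.01254, +0.97742); u = 451.9·(+0.23492)/0.97742 + 303.2 = 411.8109, v = 676.1·(-0.01254)/0.97742 + 245.5 = 236.8256
M3: Pc = R·M3+t = (+0.05798, -0.02898, +1.01676); u = 451.9·(+0.05798)/1.01676 + 303.2 = 328.9693, v = 676.1·(-0.02898)/1.01676 + 245.5 = 226.2305

c0=(315.97, 342.23) c1=(404.85, 358.71) c2=(411.81, 236.83) c3=(328.97, 226.23)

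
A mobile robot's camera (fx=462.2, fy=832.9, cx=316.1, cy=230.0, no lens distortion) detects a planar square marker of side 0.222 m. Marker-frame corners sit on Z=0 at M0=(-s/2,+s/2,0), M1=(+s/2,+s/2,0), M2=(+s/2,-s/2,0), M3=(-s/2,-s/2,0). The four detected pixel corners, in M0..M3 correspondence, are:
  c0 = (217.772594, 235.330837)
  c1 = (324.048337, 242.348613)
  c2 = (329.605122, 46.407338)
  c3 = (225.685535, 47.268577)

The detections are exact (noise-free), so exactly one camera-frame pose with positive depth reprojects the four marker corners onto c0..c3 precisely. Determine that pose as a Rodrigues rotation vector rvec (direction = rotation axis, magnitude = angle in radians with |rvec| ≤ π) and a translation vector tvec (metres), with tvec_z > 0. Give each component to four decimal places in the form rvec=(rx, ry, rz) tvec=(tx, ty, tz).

rvec=(-0.1111, 0.1720, 0.0435) tvec=(-0.0877, -0.1004, 0.9458)

Intrinsics K: fx=462.2, fy=832.9, cx=316.1, cy=230.0
Marker side s = 0.222 m; corners in marker frame (Z=0):
  M0 = (-0.1110, +0.1110, 0)
  M1 = (+0.1110, +0.1110, 0)
  M2 = (+0.1110, -0.1110, 0)
  M3 = (-0.1110, -0.1110, 0)
Detected image corners:
  c0 = (217.772594, 235.330837) px
  c1 = (324.048337, 242.348613) px
  c2 = (329.605122, 46.407338) px
  c3 = (225.685535, 47.268577) px
Planar DLT: solve 8×8 A·h = b for H (H[2,2]=1):
  H  [+423.14256 -61.36023 +273.25237]
  H  [-12.50123 +848.41222 +141.60647]
  H  [-0.18304 -0.11271 +1.00000]
B = K⁻¹H; ‖b₁‖=1.057250, ‖b₂‖=1.057250; λ = 2/(‖b₁‖+‖b₂‖) = 0.945850, sign → tz>0 ⇒ λ=+0.945850
r₁ = λ·B[:,0] = (+0.98433,+0.03361,-0.17313); r₂ = λ·B[:,1] = (-0.05266,+0.99291,-0.10661)
r₃ = r₁×r₂ = (+0.16832,+0.11406,+0.97911); SVD([r₁ r₂ r₃]) → R = UVᵀ:
  R  [+0.98433 -0.05266 +0.16832]
  R  [+0.03361 +0.99291 +0.11406]
  R  [-0.17313 -0.10661 +0.97911]
t = (-0.08768, -0.10038, +0.94585) m
tr R = 2.956343; θ = arccos((tr R − 1)/2) = 0.209324 rad = 11.993°
axis k = ((R−Rᵀ)₃₂, (R−Rᵀ)₁₃, (R−Rᵀ)₂₁) / (2 sinθ) = (-0.530965, +0.821577, +0.207576)
rvec = θ·k = (-0.111144, +0.171976, +0.043451)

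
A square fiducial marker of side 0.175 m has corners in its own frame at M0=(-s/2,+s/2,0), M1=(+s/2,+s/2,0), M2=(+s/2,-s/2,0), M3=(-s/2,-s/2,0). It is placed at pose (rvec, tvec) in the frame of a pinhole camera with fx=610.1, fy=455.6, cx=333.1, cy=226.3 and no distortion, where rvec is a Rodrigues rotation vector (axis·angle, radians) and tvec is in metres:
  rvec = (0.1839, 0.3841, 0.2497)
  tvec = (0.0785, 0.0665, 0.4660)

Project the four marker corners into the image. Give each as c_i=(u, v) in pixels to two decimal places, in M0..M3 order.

Intrinsics K: fx=610.1, fy=455.6, cx=333.1, cy=226.3
Marker side s = 0.175 m; corners in marker frame (Z=0):
  M0 = (-0.0875, +0.0875, 0)
  M1 = (+0.0875, +0.0875, 0)
  M2 = (+0.0875, -0.0875, 0)
  M3 = (-0.0875, -0.0875, 0)
rvec = (0.1839, 0.3841, 0.2497), |rvec| = θ = 0.49366 rad = 28.285°
Rodrigues: sinθ=0.47385, 1−cosθ=0.11940; R = I + sinθ·[k]× + (1−cosθ)·[k]×²:
    [+0.89717 -0.20507 +0.39119]
    [+0.27429 +0.95288 -0.12953]
    [-0.34619 +0.22351 +0.91115]
t = (0.0785, 0.0665, 0.4660) m
M0: Pc = R·M0+t = (-0.01795, +0.12588, +0.51585); u = 610.1·(-0.01795)/0.51585 + 333.1 = 311.8744, v = 455.6·(+0.12588)/0.51585 + 226.3 = 337.4753
M1: Pc = R·M1+t = (+0.13906, +0.17388, +0.45527); u = 610.1·(+0.13906)/0.45527 + 333.1 = 519.4521, v = 455.6·(+0.17388)/0.45527 + 226.3 = 400.3053
M2: Pc = R·M2+t = (+0.17495, +0.00712, +0.41615); u = 610.1·(+0.17495)/0.41615 + 333.1 = 589.5811, v = 455.6·(+0.00712)/0.41615 + 226.3 = 234.0980
M3: Pc = R·M3+t = (+0.01794, -0.04088, +0.47673); u = 610.1·(+0.01794)/0.47673 + 333.1 = 356.0605, v = 455.6·(-0.04088)/0.47673 + 226.3 = 187.2347

c0=(311.87, 337.48) c1=(519.45, 400.31) c2=(589.58, 234.10) c3=(356.06, 187.23)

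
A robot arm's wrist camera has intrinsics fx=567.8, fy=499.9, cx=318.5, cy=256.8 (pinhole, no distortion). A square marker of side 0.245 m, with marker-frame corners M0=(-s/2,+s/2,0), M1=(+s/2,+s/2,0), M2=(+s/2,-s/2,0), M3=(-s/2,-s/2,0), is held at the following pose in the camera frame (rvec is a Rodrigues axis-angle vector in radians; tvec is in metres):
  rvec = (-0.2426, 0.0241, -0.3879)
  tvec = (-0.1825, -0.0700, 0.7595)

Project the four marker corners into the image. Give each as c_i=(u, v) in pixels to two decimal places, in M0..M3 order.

c0=(123.06, 315.99) c1=(300.24, 252.49) c2=(236.29, 113.99) c3=(71.83, 171.77)

Intrinsics K: fx=567.8, fy=499.9, cx=318.5, cy=256.8
Marker side s = 0.245 m; corners in marker frame (Z=0):
  M0 = (-0.1225, +0.1225, 0)
  M1 = (+0.1225, +0.1225, 0)
  M2 = (+0.1225, -0.1225, 0)
  M3 = (-0.1225, -0.1225, 0)
rvec = (-0.2426, 0.0241, -0.3879), |rvec| = θ = 0.45815 rad = 26.250°
Rodrigues: sinθ=0.44229, 1−cosθ=0.10313; R = I + sinθ·[k]× + (1−cosθ)·[k]×²:
    [+0.92579 +0.37160 +0.06950]
    [-0.37734 +0.89716 +0.22961]
    [+0.02297 -0.23879 +0.97080]
t = (-0.1825, -0.0700, 0.7595) m
M0: Pc = R·M0+t = (-0.25039, +0.08613, +0.72743); u = 567.8·(-0.25039)/0.72743 + 318.5 = 123.0590, v = 499.9·(+0.08613)/0.72743 + 256.8 = 315.9870
M1: Pc = R·M1+t = (-0.02357, -0.00632, +0.73306); u = 567.8·(-0.02357)/0.73306 + 318.5 = 300.2436, v = 499.9·(-0.00632)/0.73306 + 256.8 = 252.4882
M2: Pc = R·M2+t = (-0.11461, -0.22613, +0.79157); u = 567.8·(-0.11461)/0.79157 + 318.5 = 236.2875, v = 499.9·(-0.22613)/0.79157 + 256.8 = 113.9937
M3: Pc = R·M3+t = (-0.34143, -0.13368, +0.78594); u = 567.8·(-0.34143)/0.78594 + 318.5 = 71.8345, v = 499.9·(-0.13368)/0.78594 + 256.8 = 171.7740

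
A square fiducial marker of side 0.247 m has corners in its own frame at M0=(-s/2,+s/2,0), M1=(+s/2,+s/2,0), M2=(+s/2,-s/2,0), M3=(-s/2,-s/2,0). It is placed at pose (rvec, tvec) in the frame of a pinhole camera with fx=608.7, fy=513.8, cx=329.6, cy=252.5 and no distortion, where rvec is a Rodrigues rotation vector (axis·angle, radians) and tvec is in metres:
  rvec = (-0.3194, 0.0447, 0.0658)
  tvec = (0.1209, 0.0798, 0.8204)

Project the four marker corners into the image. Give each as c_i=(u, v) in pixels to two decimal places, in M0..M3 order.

c0=(321.06, 376.09) c1=(514.27, 387.65) c2=(510.20, 234.36) c3=(334.27, 226.21)

Intrinsics K: fx=608.7, fy=513.8, cx=329.6, cy=252.5
Marker side s = 0.247 m; corners in marker frame (Z=0):
  M0 = (-0.1235, +0.1235, 0)
  M1 = (+0.1235, +0.1235, 0)
  M2 = (+0.1235, -0.1235, 0)
  M3 = (-0.1235, -0.1235, 0)
rvec = (-0.3194, 0.0447, 0.0658), |rvec| = θ = 0.32916 rad = 18.859°
Rodrigues: sinθ=0.32325, 1−cosθ=0.05368; R = I + sinθ·[k]× + (1−cosθ)·[k]×²:
    [+0.99686 -0.07169 +0.03348]
    [+0.05754 +0.94731 +0.31512]
    [-0.05431 -0.31221 +0.94846]
t = (0.1209, 0.0798, 0.8204) m
M0: Pc = R·M0+t = (-0.01107, +0.18969, +0.78855); u = 608.7·(-0.01107)/0.78855 + 329.6 = 321.0573, v = 513.8·(+0.18969)/0.78855 + 252.5 = 376.0945
M1: Pc = R·M1+t = (+0.23516, +0.20390, +0.77514); u = 608.7·(+0.23516)/0.77514 + 329.6 = 514.2660, v = 513.8·(+0.20390)/0.77514 + 252.5 = 387.6548
M2: Pc = R·M2+t = (+0.25287, -0.03009, +0.85225); u = 608.7·(+0.25287)/0.85225 + 329.6 = 510.2043, v = 513.8·(-0.03009)/0.85225 + 252.5 = 234.3622
M3: Pc = R·M3+t = (+0.00664, -0.04430, +0.86566); u = 608.7·(+0.00664)/0.86566 + 329.6 = 334.2699, v = 513.8·(-0.04430)/0.86566 + 252.5 = 226.2072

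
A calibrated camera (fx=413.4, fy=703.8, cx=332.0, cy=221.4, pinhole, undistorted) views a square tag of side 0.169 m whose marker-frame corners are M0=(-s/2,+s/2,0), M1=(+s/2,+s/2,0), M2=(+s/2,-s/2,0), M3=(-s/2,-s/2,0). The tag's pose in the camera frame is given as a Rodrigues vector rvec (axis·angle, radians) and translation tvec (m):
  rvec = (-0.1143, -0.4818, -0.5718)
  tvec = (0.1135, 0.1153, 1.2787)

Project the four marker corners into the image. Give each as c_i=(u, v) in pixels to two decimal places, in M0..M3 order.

Intrinsics K: fx=413.4, fy=703.8, cx=332.0, cy=221.4
Marker side s = 0.169 m; corners in marker frame (Z=0):
  M0 = (-0.0845, +0.0845, 0)
  M1 = (+0.0845, +0.0845, 0)
  M2 = (+0.0845, -0.0845, 0)
  M3 = (-0.0845, -0.0845, 0)
rvec = (-0.1143, -0.4818, -0.5718), |rvec| = θ = 0.75641 rad = 43.339°
Rodrigues: sinθ=0.68631, 1−cosθ=0.27269; R = I + sinθ·[k]× + (1−cosθ)·[k]×²:
    [+0.73353 +0.54506 -0.40600]
    [-0.49257 +0.83794 +0.23501]
    [+0.46830 +0.02759 +0.88314]
t = (0.1135, 0.1153, 1.2787) m
M0: Pc = R·M0+t = (+0.09757, +0.22773, +1.24146); u = 413.4·(+0.09757)/1.24146 + 332.0 = 364.4916, v = 703.8·(+0.22773)/1.24146 + 221.4 = 350.5020
M1: Pc = R·M1+t = (+0.22154, +0.14448, +1.32060); u = 413.4·(+0.22154)/1.32060 + 332.0 = 401.3510, v = 703.8·(+0.14448)/1.32060 + 221.4 = 298.4012
M2: Pc = R·M2+t = (+0.12943, +0.00287, +1.31594); u = 413.4·(+0.12943)/1.31594 + 332.0 = 372.6589, v = 703.8·(+0.00287)/1.31594 + 221.4 = 222.9360
M3: Pc = R·M3+t = (+0.00546, +0.08612, +1.23680); u = 413.4·(+0.00546)/1.23680 + 332.0 = 333.8246, v = 703.8·(+0.08612)/1.23680 + 221.4 = 270.4042

c0=(364.49, 350.50) c1=(401.35, 298.40) c2=(372.66, 222.94) c3=(333.82, 270.40)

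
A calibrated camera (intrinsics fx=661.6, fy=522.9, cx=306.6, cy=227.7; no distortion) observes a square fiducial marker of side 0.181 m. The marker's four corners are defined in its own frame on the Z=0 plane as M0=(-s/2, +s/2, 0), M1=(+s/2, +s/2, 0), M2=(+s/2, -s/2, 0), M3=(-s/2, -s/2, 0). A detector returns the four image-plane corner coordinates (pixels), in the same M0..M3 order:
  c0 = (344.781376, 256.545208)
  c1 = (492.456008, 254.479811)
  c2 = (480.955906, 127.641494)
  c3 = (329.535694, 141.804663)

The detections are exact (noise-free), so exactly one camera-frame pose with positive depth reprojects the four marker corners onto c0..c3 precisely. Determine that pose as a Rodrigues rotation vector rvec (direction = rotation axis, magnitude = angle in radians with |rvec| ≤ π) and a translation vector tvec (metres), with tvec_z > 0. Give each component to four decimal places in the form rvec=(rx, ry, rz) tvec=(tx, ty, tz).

rvec=(0.1681, 0.4306, -0.0781) tvec=(0.1199, -0.0467, 0.7793)

Intrinsics K: fx=661.6, fy=522.9, cx=306.6, cy=227.7
Marker side s = 0.181 m; corners in marker frame (Z=0):
  M0 = (-0.0905, +0.0905, 0)
  M1 = (+0.0905, +0.0905, 0)
  M2 = (+0.0905, -0.0905, 0)
  M3 = (-0.0905, -0.0905, 0)
Detected image corners:
  c0 = (344.781376, 256.545208) px
  c1 = (492.456008, 254.479811) px
  c2 = (480.955906, 127.641494) px
  c3 = (329.535694, 141.804663) px
Planar DLT: solve 8×8 A·h = b for H (H[2,2]=1):
  H  [+603.27979 +151.31244 +408.38562]
  H  [-149.78581 +702.14484 +196.33701]
  H  [-0.54080 +0.18674 +1.00000]
B = K⁻¹H; ‖b₁‖=1.283121, ‖b₂‖=1.283121; λ = 2/(‖b₁‖+‖b₂‖) = 0.779350, sign → tz>0 ⇒ λ=+0.779350
r₁ = λ·B[:,0] = (+0.90597,-0.03971,-0.42147); r₂ = λ·B[:,1] = (+0.11080,+0.98313,+0.14553)
r₃ = r₁×r₂ = (+0.40858,-0.17855,+0.89509); SVD([r₁ r₂ r₃]) → R = UVᵀ:
  R  [+0.90597 +0.11080 +0.40858]
  R  [-0.03971 +0.98313 -0.17855]
  R  [-0.42147 +0.14553 +0.89509]
t = (+0.11990, -0.04674, +0.77935) m
tr R = 2.784186; θ = arccos((tr R − 1)/2) = 0.468840 rad = 26.863°
axis k = ((R−Rᵀ)₃₂, (R−Rᵀ)₁₃, (R−Rᵀ)₂₁) / (2 sinθ) = (+0.358613, +0.918508, -0.166550)
rvec = θ·k = (+0.168132, +0.430633, -0.078085)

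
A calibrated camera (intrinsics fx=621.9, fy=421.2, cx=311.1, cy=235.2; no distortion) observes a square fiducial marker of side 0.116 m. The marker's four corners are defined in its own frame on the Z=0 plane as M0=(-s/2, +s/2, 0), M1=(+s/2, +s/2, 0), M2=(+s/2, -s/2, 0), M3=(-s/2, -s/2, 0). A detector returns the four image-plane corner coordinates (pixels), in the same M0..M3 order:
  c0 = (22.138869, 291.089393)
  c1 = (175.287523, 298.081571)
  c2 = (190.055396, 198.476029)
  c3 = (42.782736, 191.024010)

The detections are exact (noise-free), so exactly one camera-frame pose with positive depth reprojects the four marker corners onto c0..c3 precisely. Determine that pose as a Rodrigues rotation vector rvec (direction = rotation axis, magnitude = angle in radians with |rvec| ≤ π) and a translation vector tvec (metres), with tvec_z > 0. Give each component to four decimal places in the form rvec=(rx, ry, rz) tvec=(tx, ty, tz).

Intrinsics K: fx=621.9, fy=421.2, cx=311.1, cy=235.2
Marker side s = 0.116 m; corners in marker frame (Z=0):
  M0 = (-0.0580, +0.0580, 0)
  M1 = (+0.0580, +0.0580, 0)
  M2 = (+0.0580, -0.0580, 0)
  M3 = (-0.0580, -0.0580, 0)
Detected image corners:
  c0 = (22.138869, 291.089393) px
  c1 = (175.287523, 298.081571) px
  c2 = (190.055396, 198.476029) px
  c3 = (42.782736, 191.024010) px
Planar DLT: solve 8×8 A·h = b for H (H[2,2]=1):
  H  [+1301.27196 -188.01178 +108.01231]
  H  [+77.84842 +779.96767 +243.72640]
  H  [+0.06356 -0.32974 +1.00000]
B = K⁻¹H; ‖b₁‖=2.067000, ‖b₂‖=2.067000; λ = 2/(‖b₁‖+‖b₂‖) = 0.483793, sign → tz>0 ⇒ λ=+0.483793
r₁ = λ·B[:,0] = (+0.99691,+0.07225,+0.03075); r₂ = λ·B[:,1] = (-0.06646,+0.98495,-0.15952)
r₃ = r₁×r₂ = (-0.04181,+0.15699,+0.98672); SVD([r₁ r₂ r₃]) → R = UVᵀ:
  R  [+0.99691 -0.06646 -0.04181]
  R  [+0.07225 +0.98495 +0.15699]
  R  [+0.03075 -0.15952 +0.98672]
t = (-0.15799, +0.00979, +0.48379) m
tr R = 2.968582; θ = arccos((tr R − 1)/2) = 0.177483 rad = 10.169°
axis k = ((R−Rᵀ)₃₂, (R−Rᵀ)₁₃, (R−Rᵀ)₂₁) / (2 sinθ) = (-0.896363, -0.205496, +0.392816)
rvec = θ·k = (-0.159089, -0.036472, +0.069718)

rvec=(-0.1591, -0.0365, 0.0697) tvec=(-0.1580, 0.0098, 0.4838)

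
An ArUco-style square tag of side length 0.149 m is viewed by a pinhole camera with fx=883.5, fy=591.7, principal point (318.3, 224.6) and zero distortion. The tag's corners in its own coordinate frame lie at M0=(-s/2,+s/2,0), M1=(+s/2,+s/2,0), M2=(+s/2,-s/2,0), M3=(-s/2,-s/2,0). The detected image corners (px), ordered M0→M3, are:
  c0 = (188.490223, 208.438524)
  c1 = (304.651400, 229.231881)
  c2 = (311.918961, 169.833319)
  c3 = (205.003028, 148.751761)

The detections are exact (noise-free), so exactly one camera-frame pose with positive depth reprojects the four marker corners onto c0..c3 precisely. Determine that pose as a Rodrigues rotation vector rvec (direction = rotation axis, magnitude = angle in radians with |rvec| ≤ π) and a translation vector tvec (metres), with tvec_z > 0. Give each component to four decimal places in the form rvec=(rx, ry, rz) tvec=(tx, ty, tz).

Intrinsics K: fx=883.5, fy=591.7, cx=318.3, cy=224.6
Marker side s = 0.149 m; corners in marker frame (Z=0):
  M0 = (-0.0745, +0.0745, 0)
  M1 = (+0.0745, +0.0745, 0)
  M2 = (+0.0745, -0.0745, 0)
  M3 = (-0.0745, -0.0745, 0)
Detected image corners:
  c0 = (188.490223, 208.438524) px
  c1 = (304.651400, 229.231881) px
  c2 = (311.918961, 169.833319) px
  c3 = (205.003028, 148.751761) px
Planar DLT: solve 8×8 A·h = b for H (H[2,2]=1):
  H  [+802.86712 -213.84740 +253.66538]
  H  [+182.12558 +298.85473 +188.05348]
  H  [+0.21986 -0.53286 +1.00000]
B = K⁻¹H; ‖b₁‖=0.887007, ‖b₂‖=0.887007; λ = 2/(‖b₁‖+‖b₂‖) = 1.127386, sign → tz>0 ⇒ λ=+1.127386
r₁ = λ·B[:,0] = (+0.93520,+0.25292,+0.24787); r₂ = λ·B[:,1] = (-0.05645,+0.79745,-0.60074)
r₃ = r₁×r₂ = (-0.34960,+0.54782,+0.76005); SVD([r₁ r₂ r₃]) → R = UVᵀ:
  R  [+0.93520 -0.05645 -0.34960]
  R  [+0.25292 +0.79745 +0.54782]
  R  [+0.24787 -0.60074 +0.76005]
t = (-0.08248, -0.06963, +1.12739) m
tr R = 2.492695; θ = arccos((tr R − 1)/2) = 0.728239 rad = 41.725°
axis k = ((R−Rᵀ)₃₂, (R−Rᵀ)₁₃, (R−Rᵀ)₂₁) / (2 sinθ) = (-0.862854, -0.448848, +0.232417)
rvec = θ·k = (-0.628364, -0.326869, +0.169256)

rvec=(-0.6284, -0.3269, 0.1693) tvec=(-0.0825, -0.0696, 1.1274)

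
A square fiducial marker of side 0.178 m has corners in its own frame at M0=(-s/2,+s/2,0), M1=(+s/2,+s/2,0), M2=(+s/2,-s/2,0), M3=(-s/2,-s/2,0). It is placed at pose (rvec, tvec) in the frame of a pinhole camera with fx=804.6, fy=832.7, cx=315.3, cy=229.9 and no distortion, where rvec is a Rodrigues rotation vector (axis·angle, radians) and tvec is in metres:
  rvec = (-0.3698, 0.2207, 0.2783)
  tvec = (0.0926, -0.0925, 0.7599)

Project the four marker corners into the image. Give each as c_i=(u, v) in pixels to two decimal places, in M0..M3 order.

Intrinsics K: fx=804.6, fy=832.7, cx=315.3, cy=229.9
Marker side s = 0.178 m; corners in marker frame (Z=0):
  M0 = (-0.0890, +0.0890, 0)
  M1 = (+0.0890, +0.0890, 0)
  M2 = (+0.0890, -0.0890, 0)
  M3 = (-0.0890, -0.0890, 0)
rvec = (-0.3698, 0.2207, 0.2783), |rvec| = θ = 0.51275 rad = 29.378°
Rodrigues: sinθ=0.49057, 1−cosθ=0.12860; R = I + sinθ·[k]× + (1−cosθ)·[k]×²:
    [+0.93829 -0.30619 +0.16082]
    [+0.22634 +0.89522 +0.38385]
    [-0.26150 -0.32376 +0.90928]
t = (0.0926, -0.0925, 0.7599) m
M0: Pc = R·M0+t = (-0.01816, -0.03297, +0.75436); u = 804.6·(-0.01816)/0.75436 + 315.3 = 295.9322, v = 832.7·(-0.03297)/0.75436 + 229.9 = 193.5065
M1: Pc = R·M1+t = (+0.14886, +0.00732, +0.70781); u = 804.6·(+0.14886)/0.70781 + 315.3 = 484.5125, v = 832.7·(+0.00732)/0.70781 + 229.9 = 238.5110
M2: Pc = R·M2+t = (+0.20336, -0.15203, +0.76544); u = 804.6·(+0.20336)/0.76544 + 315.3 = 529.0617, v = 832.7·(-0.15203)/0.76544 + 229.9 = 64.5109
M3: Pc = R·M3+t = (+0.03634, -0.19232, +0.81199); u = 804.6·(+0.03634)/0.81199 + 315.3 = 351.3120, v = 832.7·(-0.19232)/0.81199 + 229.9 = 32.6748

c0=(295.93, 193.51) c1=(484.51, 238.51) c2=(529.06, 64.51) c3=(351.31, 32.67)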